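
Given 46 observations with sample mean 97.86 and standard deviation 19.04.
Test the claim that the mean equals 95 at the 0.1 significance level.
One-sample t-test:
H₀: μ = 95
H₁: μ ≠ 95
df = n - 1 = 45
t = (x̄ - μ₀) / (s/√n) = (97.86 - 95) / (19.04/√46) = 1.019
p-value = 0.3138

Since p-value > α = 0.1, we fail to reject H₀.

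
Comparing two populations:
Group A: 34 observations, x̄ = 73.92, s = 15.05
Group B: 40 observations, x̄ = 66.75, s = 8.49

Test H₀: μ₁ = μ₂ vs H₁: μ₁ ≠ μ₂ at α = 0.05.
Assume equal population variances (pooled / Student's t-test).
Student's two-sample t-test (equal variances):
H₀: μ₁ = μ₂
H₁: μ₁ ≠ μ₂
df = n₁ + n₂ - 2 = 72
Pooled variance s_p² = [(n₁-1)s₁² + (n₂-1)s₂²] / (n₁ + n₂ - 2) = [(33)(15.05²) + (39)(8.49²)] / 72 = 142.8570
SE = √(s_p²(1/n₁ + 1/n₂)) = √(142.8570 × (1/34 + 1/40)) = 2.7880
t = (x̄₁ - x̄₂) / SE = (73.92 - 66.75) / 2.7880 = 7.17 / 2.7880 = 2.572
p-value = 0.0122

Since p-value < α = 0.05, we reject H₀.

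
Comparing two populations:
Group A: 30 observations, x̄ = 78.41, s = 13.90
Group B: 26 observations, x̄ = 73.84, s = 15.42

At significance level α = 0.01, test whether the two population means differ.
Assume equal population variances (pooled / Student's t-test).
Student's two-sample t-test (equal variances):
H₀: μ₁ = μ₂
H₁: μ₁ ≠ μ₂
df = n₁ + n₂ - 2 = 54
Pooled variance s_p² = [(n₁-1)s₁² + (n₂-1)s₂²] / (n₁ + n₂ - 2) = [(29)(13.90²) + (25)(15.42²)] / 54 = 213.8426
SE = √(s_p²(1/n₁ + 1/n₂)) = √(213.8426 × (1/30 + 1/26)) = 3.9183
t = (x̄₁ - x̄₂) / SE = (78.41 - 73.84) / 3.9183 = 4.57 / 3.9183 = 1.166
p-value = 0.2486

Since p-value > α = 0.01, we fail to reject H₀.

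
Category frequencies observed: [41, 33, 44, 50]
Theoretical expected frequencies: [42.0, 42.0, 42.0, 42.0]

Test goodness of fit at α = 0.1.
Chi-square goodness of fit test:
H₀: observed counts match expected distribution
H₁: observed counts differ from expected distribution
df = k - 1 = 3
χ² = Σ(O - E)²/E
   = (41 - 42.0)²/42.0 + (33 - 42.0)²/42.0 + (44 - 42.0)²/42.0 + (50 - 42.0)²/42.0
   = 0.024 + 1.929 + 0.095 + 1.524
   = 3.57
p-value = 0.3116

Since p-value > α = 0.1, we fail to reject H₀.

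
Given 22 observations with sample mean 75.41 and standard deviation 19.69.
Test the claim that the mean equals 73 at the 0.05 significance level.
One-sample t-test:
H₀: μ = 73
H₁: μ ≠ 73
df = n - 1 = 21
t = (x̄ - μ₀) / (s/√n) = (75.41 - 73) / (19.69/√22) = 0.574
p-value = 0.5720

Since p-value > α = 0.05, we fail to reject H₀.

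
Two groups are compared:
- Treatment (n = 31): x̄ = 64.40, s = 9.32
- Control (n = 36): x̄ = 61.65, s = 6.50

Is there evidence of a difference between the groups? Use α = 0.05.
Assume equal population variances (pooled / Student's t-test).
Student's two-sample t-test (equal variances):
H₀: μ₁ = μ₂
H₁: μ₁ ≠ μ₂
df = n₁ + n₂ - 2 = 65
Pooled variance s_p² = [(n₁-1)s₁² + (n₂-1)s₂²] / (n₁ + n₂ - 2) = [(30)(9.32²) + (35)(6.50²)] / 65 = 62.8403
SE = √(s_p²(1/n₁ + 1/n₂)) = √(62.8403 × (1/31 + 1/36)) = 1.9423
t = (x̄₁ - x̄₂) / SE = (64.40 - 61.65) / 1.9423 = 2.75 / 1.9423 = 1.416
p-value = 0.1616

Since p-value > α = 0.05, we fail to reject H₀.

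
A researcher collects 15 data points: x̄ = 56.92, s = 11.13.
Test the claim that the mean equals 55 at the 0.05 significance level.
One-sample t-test:
H₀: μ = 55
H₁: μ ≠ 55
df = n - 1 = 14
t = (x̄ - μ₀) / (s/√n) = (56.92 - 55) / (11.13/√15) = 0.668
p-value = 0.5149

Since p-value > α = 0.05, we fail to reject H₀.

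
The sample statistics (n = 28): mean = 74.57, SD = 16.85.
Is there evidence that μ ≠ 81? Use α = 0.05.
One-sample t-test:
H₀: μ = 81
H₁: μ ≠ 81
df = n - 1 = 27
t = (x̄ - μ₀) / (s/√n) = (74.57 - 81) / (16.85/√28) = -2.019
p-value = 0.0535

Since p-value > α = 0.05, we fail to reject H₀.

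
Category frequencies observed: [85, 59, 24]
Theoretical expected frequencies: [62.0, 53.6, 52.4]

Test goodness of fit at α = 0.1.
Chi-square goodness of fit test:
H₀: observed counts match expected distribution
H₁: observed counts differ from expected distribution
df = k - 1 = 2
χ² = Σ(O - E)²/E
   = (85 - 62.0)²/62.0 + (59 - 53.6)²/53.6 + (24 - 52.4)²/52.4
   = 8.532 + 0.544 + 15.392
   = 24.47
p-value < 0.0001

Since p-value < α = 0.1, we reject H₀.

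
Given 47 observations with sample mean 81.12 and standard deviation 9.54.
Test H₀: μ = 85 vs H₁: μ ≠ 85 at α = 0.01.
One-sample t-test:
H₀: μ = 85
H₁: μ ≠ 85
df = n - 1 = 46
t = (x̄ - μ₀) / (s/√n) = (81.12 - 85) / (9.54/√47) = -2.788
p-value = 0.0077

Since p-value < α = 0.01, we reject H₀.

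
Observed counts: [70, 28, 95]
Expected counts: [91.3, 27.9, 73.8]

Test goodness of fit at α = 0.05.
Chi-square goodness of fit test:
H₀: observed counts match expected distribution
H₁: observed counts differ from expected distribution
df = k - 1 = 2
χ² = Σ(O - E)²/E
   = (70 - 91.3)²/91.3 + (28 - 27.9)²/27.9 + (95 - 73.8)²/73.8
   = 4.969 + 0.000 + 6.090
   = 11.06
p-value = 0.0040

Since p-value < α = 0.05, we reject H₀.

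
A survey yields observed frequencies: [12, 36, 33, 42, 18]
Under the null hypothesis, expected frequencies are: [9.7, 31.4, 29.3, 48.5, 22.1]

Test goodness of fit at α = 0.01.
Chi-square goodness of fit test:
H₀: observed counts match expected distribution
H₁: observed counts differ from expected distribution
df = k - 1 = 4
χ² = Σ(O - E)²/E
   = (12 - 9.7)²/9.7 + (36 - 31.4)²/31.4 + (33 - 29.3)²/29.3 + (42 - 48.5)²/48.5 + (18 - 22.1)²/22.1
   = 0.545 + 0.674 + 0.467 + 0.871 + 0.761
   = 3.32
p-value = 0.5060

Since p-value > α = 0.01, we fail to reject H₀.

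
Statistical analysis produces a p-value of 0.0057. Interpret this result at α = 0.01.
Since p = 0.0057 < α = 0.01, reject H₀.
There is sufficient evidence to reject the null hypothesis; the result is statistically significant at the 0.01 level.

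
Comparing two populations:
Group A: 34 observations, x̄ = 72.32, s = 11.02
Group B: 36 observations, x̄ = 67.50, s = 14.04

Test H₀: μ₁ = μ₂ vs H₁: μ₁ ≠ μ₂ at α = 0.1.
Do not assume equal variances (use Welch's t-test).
Welch's two-sample t-test:
H₀: μ₁ = μ₂
H₁: μ₁ ≠ μ₂
s₁²/n₁ = 11.02²/34 = 3.5718,  s₂²/n₂ = 14.04²/36 = 5.4756
SE = √(s₁²/n₁ + s₂²/n₂) = √(3.5718 + 5.4756) = 3.0079
df (Welch-Satterthwaite) = (s₁²/n₁ + s₂²/n₂)² / [(s₁²/n₁)²/(n₁-1) + (s₂²/n₂)²/(n₂-1)] ≈ 65.84
t = (x̄₁ - x̄₂) / SE = (72.32 - 67.50) / 3.0079 = 4.82 / 3.0079 = 1.602
p-value = 0.1138

Since p-value > α = 0.1, we fail to reject H₀.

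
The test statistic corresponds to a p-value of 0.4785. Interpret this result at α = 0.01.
Since p = 0.4785 > α = 0.01, fail to reject H₀.
There is insufficient evidence to reject the null hypothesis; the result is not statistically significant at the 0.01 level.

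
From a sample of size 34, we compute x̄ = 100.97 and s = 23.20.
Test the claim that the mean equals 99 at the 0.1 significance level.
One-sample t-test:
H₀: μ = 99
H₁: μ ≠ 99
df = n - 1 = 33
t = (x̄ - μ₀) / (s/√n) = (100.97 - 99) / (23.20/√34) = 0.495
p-value = 0.6238

Since p-value > α = 0.1, we fail to reject H₀.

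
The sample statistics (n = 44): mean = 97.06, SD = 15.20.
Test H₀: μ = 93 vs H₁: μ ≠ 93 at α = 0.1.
One-sample t-test:
H₀: μ = 93
H₁: μ ≠ 93
df = n - 1 = 43
t = (x̄ - μ₀) / (s/√n) = (97.06 - 93) / (15.20/√44) = 1.772
p-value = 0.0835

Since p-value < α = 0.1, we reject H₀.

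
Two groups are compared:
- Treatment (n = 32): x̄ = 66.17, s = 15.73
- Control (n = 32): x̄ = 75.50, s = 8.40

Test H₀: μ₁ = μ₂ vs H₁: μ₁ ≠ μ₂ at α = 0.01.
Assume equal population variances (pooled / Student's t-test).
Student's two-sample t-test (equal variances):
H₀: μ₁ = μ₂
H₁: μ₁ ≠ μ₂
df = n₁ + n₂ - 2 = 62
Pooled variance s_p² = [(n₁-1)s₁² + (n₂-1)s₂²] / (n₁ + n₂ - 2) = [(31)(15.73²) + (31)(8.40²)] / 62 = 158.9965
SE = √(s_p²(1/n₁ + 1/n₂)) = √(158.9965 × (1/32 + 1/32)) = 3.1523
t = (x̄₁ - x̄₂) / SE = (66.17 - 75.50) / 3.1523 = -9.33 / 3.1523 = -2.960
p-value = 0.0044

Since p-value < α = 0.01, we reject H₀.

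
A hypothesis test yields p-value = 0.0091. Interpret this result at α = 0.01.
Since p = 0.0091 < α = 0.01, reject H₀.
There is sufficient evidence to reject the null hypothesis; the result is statistically significant at the 0.01 level.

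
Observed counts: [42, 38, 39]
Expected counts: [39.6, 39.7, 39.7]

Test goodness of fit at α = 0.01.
Chi-square goodness of fit test:
H₀: observed counts match expected distribution
H₁: observed counts differ from expected distribution
df = k - 1 = 2
χ² = Σ(O - E)²/E
   = (42 - 39.6)²/39.6 + (38 - 39.7)²/39.7 + (39 - 39.7)²/39.7
   = 0.145 + 0.073 + 0.012
   = 0.23
p-value = 0.8911

Since p-value > α = 0.01, we fail to reject H₀.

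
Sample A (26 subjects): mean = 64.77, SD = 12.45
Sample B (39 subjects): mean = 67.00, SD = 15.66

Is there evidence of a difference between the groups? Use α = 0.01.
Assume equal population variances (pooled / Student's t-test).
Student's two-sample t-test (equal variances):
H₀: μ₁ = μ₂
H₁: μ₁ ≠ μ₂
df = n₁ + n₂ - 2 = 63
Pooled variance s_p² = [(n₁-1)s₁² + (n₂-1)s₂²] / (n₁ + n₂ - 2) = [(25)(12.45²) + (38)(15.66²)] / 63 = 209.4288
SE = √(s_p²(1/n₁ + 1/n₂)) = √(209.4288 × (1/26 + 1/39)) = 3.6640
t = (x̄₁ - x̄₂) / SE = (64.77 - 67.00) / 3.6640 = -2.23 / 3.6640 = -0.609
p-value = 0.5450

Since p-value > α = 0.01, we fail to reject H₀.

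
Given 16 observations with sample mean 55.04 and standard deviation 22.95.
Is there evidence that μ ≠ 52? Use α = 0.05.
One-sample t-test:
H₀: μ = 52
H₁: μ ≠ 52
df = n - 1 = 15
t = (x̄ - μ₀) / (s/√n) = (55.04 - 52) / (22.95/√16) = 0.530
p-value = 0.6040

Since p-value > α = 0.05, we fail to reject H₀.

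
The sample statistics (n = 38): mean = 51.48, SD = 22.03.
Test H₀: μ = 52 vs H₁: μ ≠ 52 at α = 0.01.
One-sample t-test:
H₀: μ = 52
H₁: μ ≠ 52
df = n - 1 = 37
t = (x̄ - μ₀) / (s/√n) = (51.48 - 52) / (22.03/√38) = -0.146
p-value = 0.8851

Since p-value > α = 0.01, we fail to reject H₀.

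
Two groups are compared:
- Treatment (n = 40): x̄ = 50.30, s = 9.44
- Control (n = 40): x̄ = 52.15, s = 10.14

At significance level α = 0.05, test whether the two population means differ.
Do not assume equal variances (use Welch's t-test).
Welch's two-sample t-test:
H₀: μ₁ = μ₂
H₁: μ₁ ≠ μ₂
s₁²/n₁ = 9.44²/40 = 2.2278,  s₂²/n₂ = 10.14²/40 = 2.5705
SE = √(s₁²/n₁ + s₂²/n₂) = √(2.2278 + 2.5705) = 2.1905
df (Welch-Satterthwaite) = (s₁²/n₁ + s₂²/n₂)² / [(s₁²/n₁)²/(n₁-1) + (s₂²/n₂)²/(n₂-1)] ≈ 77.60
t = (x̄₁ - x̄₂) / SE = (50.30 - 52.15) / 2.1905 = -1.85 / 2.1905 = -0.845
p-value = 0.4010

Since p-value > α = 0.05, we fail to reject H₀.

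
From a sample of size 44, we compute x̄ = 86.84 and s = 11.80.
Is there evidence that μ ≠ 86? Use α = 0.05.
One-sample t-test:
H₀: μ = 86
H₁: μ ≠ 86
df = n - 1 = 43
t = (x̄ - μ₀) / (s/√n) = (86.84 - 86) / (11.80/√44) = 0.472
p-value = 0.6392

Since p-value > α = 0.05, we fail to reject H₀.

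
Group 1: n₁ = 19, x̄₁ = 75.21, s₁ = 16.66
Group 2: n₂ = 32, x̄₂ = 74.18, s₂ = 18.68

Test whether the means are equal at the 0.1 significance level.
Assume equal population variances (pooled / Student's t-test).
Student's two-sample t-test (equal variances):
H₀: μ₁ = μ₂
H₁: μ₁ ≠ μ₂
df = n₁ + n₂ - 2 = 49
Pooled variance s_p² = [(n₁-1)s₁² + (n₂-1)s₂²] / (n₁ + n₂ - 2) = [(18)(16.66²) + (31)(18.68²)] / 49 = 322.7187
SE = √(s_p²(1/n₁ + 1/n₂)) = √(322.7187 × (1/19 + 1/32)) = 5.2029
t = (x̄₁ - x̄₂) / SE = (75.21 - 74.18) / 5.2029 = 1.03 / 5.2029 = 0.198
p-value = 0.8439

Since p-value > α = 0.1, we fail to reject H₀.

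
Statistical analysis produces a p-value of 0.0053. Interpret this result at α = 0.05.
Since p = 0.0053 < α = 0.05, reject H₀.
There is sufficient evidence to reject the null hypothesis; the result is statistically significant at the 0.05 level.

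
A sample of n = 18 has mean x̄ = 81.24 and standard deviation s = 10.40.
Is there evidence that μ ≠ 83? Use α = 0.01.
One-sample t-test:
H₀: μ = 83
H₁: μ ≠ 83
df = n - 1 = 17
t = (x̄ - μ₀) / (s/√n) = (81.24 - 83) / (10.40/√18) = -0.718
p-value = 0.4825

Since p-value > α = 0.01, we fail to reject H₀.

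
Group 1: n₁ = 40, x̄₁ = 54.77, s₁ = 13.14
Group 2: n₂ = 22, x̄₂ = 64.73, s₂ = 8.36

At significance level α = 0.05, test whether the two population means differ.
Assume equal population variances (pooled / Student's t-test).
Student's two-sample t-test (equal variances):
H₀: μ₁ = μ₂
H₁: μ₁ ≠ μ₂
df = n₁ + n₂ - 2 = 60
Pooled variance s_p² = [(n₁-1)s₁² + (n₂-1)s₂²] / (n₁ + n₂ - 2) = [(39)(13.14²) + (21)(8.36²)] / 60 = 136.6901
SE = √(s_p²(1/n₁ + 1/n₂)) = √(136.6901 × (1/40 + 1/22)) = 3.1033
t = (x̄₁ - x̄₂) / SE = (54.77 - 64.73) / 3.1033 = -9.96 / 3.1033 = -3.209
p-value = 0.0021

Since p-value < α = 0.05, we reject H₀.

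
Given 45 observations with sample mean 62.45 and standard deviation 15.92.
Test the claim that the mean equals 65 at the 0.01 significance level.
One-sample t-test:
H₀: μ = 65
H₁: μ ≠ 65
df = n - 1 = 44
t = (x̄ - μ₀) / (s/√n) = (62.45 - 65) / (15.92/√45) = -1.074
p-value = 0.2885

Since p-value > α = 0.01, we fail to reject H₀.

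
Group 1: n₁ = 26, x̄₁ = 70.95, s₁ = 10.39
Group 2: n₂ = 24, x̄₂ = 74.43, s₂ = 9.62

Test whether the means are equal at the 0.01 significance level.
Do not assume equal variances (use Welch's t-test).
Welch's two-sample t-test:
H₀: μ₁ = μ₂
H₁: μ₁ ≠ μ₂
s₁²/n₁ = 10.39²/26 = 4.1520,  s₂²/n₂ = 9.62²/24 = 3.8560
SE = √(s₁²/n₁ + s₂²/n₂) = √(4.1520 + 3.8560) = 2.8298
df (Welch-Satterthwaite) = (s₁²/n₁ + s₂²/n₂)² / [(s₁²/n₁)²/(n₁-1) + (s₂²/n₂)²/(n₂-1)] ≈ 48.00
t = (x̄₁ - x̄₂) / SE = (70.95 - 74.43) / 2.8298 = -3.48 / 2.8298 = -1.230
p-value = 0.2248

Since p-value > α = 0.01, we fail to reject H₀.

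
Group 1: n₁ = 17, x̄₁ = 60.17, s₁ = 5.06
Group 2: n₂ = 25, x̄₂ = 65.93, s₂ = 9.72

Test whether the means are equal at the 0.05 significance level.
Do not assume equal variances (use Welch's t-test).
Welch's two-sample t-test:
H₀: μ₁ = μ₂
H₁: μ₁ ≠ μ₂
s₁²/n₁ = 5.06²/17 = 1.5061,  s₂²/n₂ = 9.72²/25 = 3.7791
SE = √(s₁²/n₁ + s₂²/n₂) = √(1.5061 + 3.7791) = 2.2990
df (Welch-Satterthwaite) = (s₁²/n₁ + s₂²/n₂)² / [(s₁²/n₁)²/(n₁-1) + (s₂²/n₂)²/(n₂-1)] ≈ 37.91
t = (x̄₁ - x̄₂) / SE = (60.17 - 65.93) / 2.2990 = -5.76 / 2.2990 = -2.505
p-value = 0.0166

Since p-value < α = 0.05, we reject H₀.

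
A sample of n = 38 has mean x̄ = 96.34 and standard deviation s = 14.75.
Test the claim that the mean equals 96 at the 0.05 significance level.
One-sample t-test:
H₀: μ = 96
H₁: μ ≠ 96
df = n - 1 = 37
t = (x̄ - μ₀) / (s/√n) = (96.34 - 96) / (14.75/√38) = 0.142
p-value = 0.8878

Since p-value > α = 0.05, we fail to reject H₀.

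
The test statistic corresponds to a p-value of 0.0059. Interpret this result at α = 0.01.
Since p = 0.0059 < α = 0.01, reject H₀.
There is sufficient evidence to reject the null hypothesis; the result is statistically significant at the 0.01 level.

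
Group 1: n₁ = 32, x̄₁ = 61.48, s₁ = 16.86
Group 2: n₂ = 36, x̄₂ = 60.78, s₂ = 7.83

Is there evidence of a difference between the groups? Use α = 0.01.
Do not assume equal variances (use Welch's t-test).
Welch's two-sample t-test:
H₀: μ₁ = μ₂
H₁: μ₁ ≠ μ₂
s₁²/n₁ = 16.86²/32 = 8.8831,  s₂²/n₂ = 7.83²/36 = 1.7030
SE = √(s₁²/n₁ + s₂²/n₂) = √(8.8831 + 1.7030) = 3.2536
df (Welch-Satterthwaite) = (s₁²/n₁ + s₂²/n₂)² / [(s₁²/n₁)²/(n₁-1) + (s₂²/n₂)²/(n₂-1)] ≈ 42.64
t = (x̄₁ - x̄₂) / SE = (61.48 - 60.78) / 3.2536 = 0.70 / 3.2536 = 0.215
p-value = 0.8307

Since p-value > α = 0.01, we fail to reject H₀.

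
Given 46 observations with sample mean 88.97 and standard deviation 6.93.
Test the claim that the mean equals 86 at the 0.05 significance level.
One-sample t-test:
H₀: μ = 86
H₁: μ ≠ 86
df = n - 1 = 45
t = (x̄ - μ₀) / (s/√n) = (88.97 - 86) / (6.93/√46) = 2.907
p-value = 0.0057

Since p-value < α = 0.05, we reject H₀.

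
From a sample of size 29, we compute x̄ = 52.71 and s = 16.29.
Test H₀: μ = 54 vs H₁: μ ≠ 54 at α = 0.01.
One-sample t-test:
H₀: μ = 54
H₁: μ ≠ 54
df = n - 1 = 28
t = (x̄ - μ₀) / (s/√n) = (52.71 - 54) / (16.29/√29) = -0.426
p-value = 0.6730

Since p-value > α = 0.01, we fail to reject H₀.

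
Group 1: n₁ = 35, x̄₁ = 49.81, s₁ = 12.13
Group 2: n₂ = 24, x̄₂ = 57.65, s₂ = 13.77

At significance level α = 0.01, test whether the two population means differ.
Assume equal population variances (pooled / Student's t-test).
Student's two-sample t-test (equal variances):
H₀: μ₁ = μ₂
H₁: μ₁ ≠ μ₂
df = n₁ + n₂ - 2 = 57
Pooled variance s_p² = [(n₁-1)s₁² + (n₂-1)s₂²] / (n₁ + n₂ - 2) = [(34)(12.13²) + (23)(13.77²)] / 57 = 164.2763
SE = √(s_p²(1/n₁ + 1/n₂)) = √(164.2763 × (1/35 + 1/24)) = 3.3968
t = (x̄₁ - x̄₂) / SE = (49.81 - 57.65) / 3.3968 = -7.84 / 3.3968 = -2.308
p-value = 0.0246

Since p-value > α = 0.01, we fail to reject H₀.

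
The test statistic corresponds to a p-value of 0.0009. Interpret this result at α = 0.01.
Since p = 0.0009 < α = 0.01, reject H₀.
There is sufficient evidence to reject the null hypothesis; the result is statistically significant at the 0.01 level.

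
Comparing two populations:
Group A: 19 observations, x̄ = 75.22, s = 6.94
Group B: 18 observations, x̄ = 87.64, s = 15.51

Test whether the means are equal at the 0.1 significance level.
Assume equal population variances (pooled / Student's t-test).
Student's two-sample t-test (equal variances):
H₀: μ₁ = μ₂
H₁: μ₁ ≠ μ₂
df = n₁ + n₂ - 2 = 35
Pooled variance s_p² = [(n₁-1)s₁² + (n₂-1)s₂²] / (n₁ + n₂ - 2) = [(18)(6.94²) + (17)(15.51²)] / 35 = 141.6133
SE = √(s_p²(1/n₁ + 1/n₂)) = √(141.6133 × (1/19 + 1/18)) = 3.9142
t = (x̄₁ - x̄₂) / SE = (75.22 - 87.64) / 3.9142 = -12.42 / 3.9142 = -3.173
p-value = 0.0031

Since p-value < α = 0.1, we reject H₀.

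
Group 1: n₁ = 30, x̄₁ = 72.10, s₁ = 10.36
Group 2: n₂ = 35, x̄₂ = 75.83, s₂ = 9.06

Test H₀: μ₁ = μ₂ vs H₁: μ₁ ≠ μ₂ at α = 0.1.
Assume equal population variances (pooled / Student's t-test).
Student's two-sample t-test (equal variances):
H₀: μ₁ = μ₂
H₁: μ₁ ≠ μ₂
df = n₁ + n₂ - 2 = 63
Pooled variance s_p² = [(n₁-1)s₁² + (n₂-1)s₂²] / (n₁ + n₂ - 2) = [(29)(10.36²) + (34)(9.06²)] / 63 = 93.7048
SE = √(s_p²(1/n₁ + 1/n₂)) = √(93.7048 × (1/30 + 1/35)) = 2.4085
t = (x̄₁ - x̄₂) / SE = (72.10 - 75.83) / 2.4085 = -3.73 / 2.4085 = -1.549
p-value = 0.1265

Since p-value > α = 0.1, we fail to reject H₀.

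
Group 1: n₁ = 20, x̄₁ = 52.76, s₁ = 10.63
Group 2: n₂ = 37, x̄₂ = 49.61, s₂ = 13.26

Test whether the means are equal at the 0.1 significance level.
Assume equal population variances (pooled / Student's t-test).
Student's two-sample t-test (equal variances):
H₀: μ₁ = μ₂
H₁: μ₁ ≠ μ₂
df = n₁ + n₂ - 2 = 55
Pooled variance s_p² = [(n₁-1)s₁² + (n₂-1)s₂²] / (n₁ + n₂ - 2) = [(19)(10.63²) + (36)(13.26²)] / 55 = 154.1224
SE = √(s_p²(1/n₁ + 1/n₂)) = √(154.1224 × (1/20 + 1/37)) = 3.4455
t = (x̄₁ - x̄₂) / SE = (52.76 - 49.61) / 3.4455 = 3.15 / 3.4455 = 0.914
p-value = 0.3646

Since p-value > α = 0.1, we fail to reject H₀.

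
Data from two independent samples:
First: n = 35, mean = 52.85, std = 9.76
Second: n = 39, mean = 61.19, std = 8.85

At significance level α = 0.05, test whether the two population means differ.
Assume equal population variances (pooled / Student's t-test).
Student's two-sample t-test (equal variances):
H₀: μ₁ = μ₂
H₁: μ₁ ≠ μ₂
df = n₁ + n₂ - 2 = 72
Pooled variance s_p² = [(n₁-1)s₁² + (n₂-1)s₂²] / (n₁ + n₂ - 2) = [(34)(9.76²) + (38)(8.85²)] / 72 = 86.3196
SE = √(s_p²(1/n₁ + 1/n₂)) = √(86.3196 × (1/35 + 1/39)) = 2.1632
t = (x̄₁ - x̄₂) / SE = (52.85 - 61.19) / 2.1632 = -8.34 / 2.1632 = -3.855
p-value = 0.0002

Since p-value < α = 0.05, we reject H₀.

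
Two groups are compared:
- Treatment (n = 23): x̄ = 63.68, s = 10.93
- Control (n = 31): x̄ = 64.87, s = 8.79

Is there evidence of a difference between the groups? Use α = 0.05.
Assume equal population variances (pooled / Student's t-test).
Student's two-sample t-test (equal variances):
H₀: μ₁ = μ₂
H₁: μ₁ ≠ μ₂
df = n₁ + n₂ - 2 = 52
Pooled variance s_p² = [(n₁-1)s₁² + (n₂-1)s₂²] / (n₁ + n₂ - 2) = [(22)(10.93²) + (30)(8.79²)] / 52 = 95.1183
SE = √(s_p²(1/n₁ + 1/n₂)) = √(95.1183 × (1/23 + 1/31)) = 2.6840
t = (x̄₁ - x̄₂) / SE = (63.68 - 64.87) / 2.6840 = -1.19 / 2.6840 = -0.443
p-value = 0.6593

Since p-value > α = 0.05, we fail to reject H₀.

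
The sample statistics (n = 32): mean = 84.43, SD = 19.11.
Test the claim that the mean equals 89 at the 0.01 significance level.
One-sample t-test:
H₀: μ = 89
H₁: μ ≠ 89
df = n - 1 = 31
t = (x̄ - μ₀) / (s/√n) = (84.43 - 89) / (19.11/√32) = -1.353
p-value = 0.1859

Since p-value > α = 0.01, we fail to reject H₀.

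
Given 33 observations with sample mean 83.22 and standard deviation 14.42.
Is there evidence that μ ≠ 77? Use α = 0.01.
One-sample t-test:
H₀: μ = 77
H₁: μ ≠ 77
df = n - 1 = 32
t = (x̄ - μ₀) / (s/√n) = (83.22 - 77) / (14.42/√33) = 2.478
p-value = 0.0187

Since p-value > α = 0.01, we fail to reject H₀.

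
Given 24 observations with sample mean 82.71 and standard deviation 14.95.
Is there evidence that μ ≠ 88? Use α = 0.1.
One-sample t-test:
H₀: μ = 88
H₁: μ ≠ 88
df = n - 1 = 23
t = (x̄ - μ₀) / (s/√n) = (82.71 - 88) / (14.95/√24) = -1.733
p-value = 0.0964

Since p-value < α = 0.1, we reject H₀.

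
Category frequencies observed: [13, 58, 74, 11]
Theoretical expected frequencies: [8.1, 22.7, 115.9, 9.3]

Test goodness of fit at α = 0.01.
Chi-square goodness of fit test:
H₀: observed counts match expected distribution
H₁: observed counts differ from expected distribution
df = k - 1 = 3
χ² = Σ(O - E)²/E
   = (13 - 8.1)²/8.1 + (58 - 22.7)²/22.7 + (74 - 115.9)²/115.9 + (11 - 9.3)²/9.3
   = 2.964 + 54.894 + 15.148 + 0.311
   = 73.32
p-value < 0.0001

Since p-value < α = 0.01, we reject H₀.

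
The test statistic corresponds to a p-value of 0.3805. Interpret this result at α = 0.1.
Since p = 0.3805 > α = 0.1, fail to reject H₀.
There is insufficient evidence to reject the null hypothesis; the result is not statistically significant at the 0.1 level.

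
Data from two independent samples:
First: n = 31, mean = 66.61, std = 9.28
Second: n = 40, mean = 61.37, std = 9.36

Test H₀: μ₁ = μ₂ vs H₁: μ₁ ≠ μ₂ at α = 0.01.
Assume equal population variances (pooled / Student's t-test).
Student's two-sample t-test (equal variances):
H₀: μ₁ = μ₂
H₁: μ₁ ≠ μ₂
df = n₁ + n₂ - 2 = 69
Pooled variance s_p² = [(n₁-1)s₁² + (n₂-1)s₂²] / (n₁ + n₂ - 2) = [(30)(9.28²) + (39)(9.36²)] / 69 = 86.9613
SE = √(s_p²(1/n₁ + 1/n₂)) = √(86.9613 × (1/31 + 1/40)) = 2.2314
t = (x̄₁ - x̄₂) / SE = (66.61 - 61.37) / 2.2314 = 5.24 / 2.2314 = 2.348
p-value = 0.0217

Since p-value > α = 0.01, we fail to reject H₀.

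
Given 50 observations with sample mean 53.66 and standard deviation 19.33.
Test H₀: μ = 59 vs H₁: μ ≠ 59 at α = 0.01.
One-sample t-test:
H₀: μ = 59
H₁: μ ≠ 59
df = n - 1 = 49
t = (x̄ - μ₀) / (s/√n) = (53.66 - 59) / (19.33/√50) = -1.953
p-value = 0.0565

Since p-value > α = 0.01, we fail to reject H₀.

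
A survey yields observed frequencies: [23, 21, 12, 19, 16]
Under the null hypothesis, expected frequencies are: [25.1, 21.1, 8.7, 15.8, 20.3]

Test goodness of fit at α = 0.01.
Chi-square goodness of fit test:
H₀: observed counts match expected distribution
H₁: observed counts differ from expected distribution
df = k - 1 = 4
χ² = Σ(O - E)²/E
   = (23 - 25.1)²/25.1 + (21 - 21.1)²/21.1 + (12 - 8.7)²/8.7 + (19 - 15.8)²/15.8 + (16 - 20.3)²/20.3
   = 0.176 + 0.000 + 1.252 + 0.648 + 0.911
   = 2.99
p-value = 0.5600

Since p-value > α = 0.01, we fail to reject H₀.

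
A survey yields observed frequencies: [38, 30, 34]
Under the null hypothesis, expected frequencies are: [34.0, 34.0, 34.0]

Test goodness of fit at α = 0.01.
Chi-square goodness of fit test:
H₀: observed counts match expected distribution
H₁: observed counts differ from expected distribution
df = k - 1 = 2
χ² = Σ(O - E)²/E
   = (38 - 34.0)²/34.0 + (30 - 34.0)²/34.0 + (34 - 34.0)²/34.0
   = 0.471 + 0.471 + 0.000
   = 0.94
p-value = 0.6246

Since p-value > α = 0.01, we fail to reject H₀.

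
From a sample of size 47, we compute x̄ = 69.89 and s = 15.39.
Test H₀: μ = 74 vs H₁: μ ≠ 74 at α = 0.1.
One-sample t-test:
H₀: μ = 74
H₁: μ ≠ 74
df = n - 1 = 46
t = (x̄ - μ₀) / (s/√n) = (69.89 - 74) / (15.39/√47) = -1.831
p-value = 0.0736

Since p-value < α = 0.1, we reject H₀.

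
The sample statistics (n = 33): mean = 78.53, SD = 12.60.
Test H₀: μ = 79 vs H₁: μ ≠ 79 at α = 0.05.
One-sample t-test:
H₀: μ = 79
H₁: μ ≠ 79
df = n - 1 = 32
t = (x̄ - μ₀) / (s/√n) = (78.53 - 79) / (12.60/√33) = -0.214
p-value = 0.8317

Since p-value > α = 0.05, we fail to reject H₀.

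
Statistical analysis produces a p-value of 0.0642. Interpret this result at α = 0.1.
Since p = 0.0642 < α = 0.1, reject H₀.
There is sufficient evidence to reject the null hypothesis; the result is statistically significant at the 0.1 level.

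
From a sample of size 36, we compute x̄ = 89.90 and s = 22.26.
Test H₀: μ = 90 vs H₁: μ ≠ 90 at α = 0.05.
One-sample t-test:
H₀: μ = 90
H₁: μ ≠ 90
df = n - 1 = 35
t = (x̄ - μ₀) / (s/√n) = (89.90 - 90) / (22.26/√36) = -0.027
p-value = 0.9786

Since p-value > α = 0.05, we fail to reject H₀.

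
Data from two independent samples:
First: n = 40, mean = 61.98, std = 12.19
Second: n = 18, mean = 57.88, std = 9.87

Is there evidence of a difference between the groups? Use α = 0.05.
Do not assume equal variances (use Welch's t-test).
Welch's two-sample t-test:
H₀: μ₁ = μ₂
H₁: μ₁ ≠ μ₂
s₁²/n₁ = 12.19²/40 = 3.7149,  s₂²/n₂ = 9.87²/18 = 5.4120
SE = √(s₁²/n₁ + s₂²/n₂) = √(3.7149 + 5.4120) = 3.0211
df (Welch-Satterthwaite) = (s₁²/n₁ + s₂²/n₂)² / [(s₁²/n₁)²/(n₁-1) + (s₂²/n₂)²/(n₂-1)] ≈ 40.11
t = (x̄₁ - x̄₂) / SE = (61.98 - 57.88) / 3.0211 = 4.10 / 3.0211 = 1.357
p-value = 0.1823

Since p-value > α = 0.05, we fail to reject H₀.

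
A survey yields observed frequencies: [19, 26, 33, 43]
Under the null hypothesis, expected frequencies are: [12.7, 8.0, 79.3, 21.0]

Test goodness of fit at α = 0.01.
Chi-square goodness of fit test:
H₀: observed counts match expected distribution
H₁: observed counts differ from expected distribution
df = k - 1 = 3
χ² = Σ(O - E)²/E
   = (19 - 12.7)²/12.7 + (26 - 8.0)²/8.0 + (33 - 79.3)²/79.3 + (43 - 21.0)²/21.0
   = 3.125 + 40.500 + 27.033 + 23.048
   = 93.71
p-value < 0.0001

Since p-value < α = 0.01, we reject H₀.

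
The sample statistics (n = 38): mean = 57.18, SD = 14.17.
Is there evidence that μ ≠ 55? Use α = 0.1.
One-sample t-test:
H₀: μ = 55
H₁: μ ≠ 55
df = n - 1 = 37
t = (x̄ - μ₀) / (s/√n) = (57.18 - 55) / (14.17/√38) = 0.948
p-value = 0.3491

Since p-value > α = 0.1, we fail to reject H₀.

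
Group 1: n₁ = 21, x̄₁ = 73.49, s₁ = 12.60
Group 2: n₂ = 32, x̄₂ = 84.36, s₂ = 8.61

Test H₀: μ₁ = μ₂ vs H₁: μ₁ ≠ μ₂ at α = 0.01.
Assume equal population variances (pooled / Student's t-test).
Student's two-sample t-test (equal variances):
H₀: μ₁ = μ₂
H₁: μ₁ ≠ μ₂
df = n₁ + n₂ - 2 = 51
Pooled variance s_p² = [(n₁-1)s₁² + (n₂-1)s₂²] / (n₁ + n₂ - 2) = [(20)(12.60²) + (31)(8.61²)] / 51 = 107.3195
SE = √(s_p²(1/n₁ + 1/n₂)) = √(107.3195 × (1/21 + 1/32)) = 2.9093
t = (x̄₁ - x̄₂) / SE = (73.49 - 84.36) / 2.9093 = -10.87 / 2.9093 = -3.736
p-value = 0.0005

Since p-value < α = 0.01, we reject H₀.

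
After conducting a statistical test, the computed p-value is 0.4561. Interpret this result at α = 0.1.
Since p = 0.4561 > α = 0.1, fail to reject H₀.
There is insufficient evidence to reject the null hypothesis; the result is not statistically significant at the 0.1 level.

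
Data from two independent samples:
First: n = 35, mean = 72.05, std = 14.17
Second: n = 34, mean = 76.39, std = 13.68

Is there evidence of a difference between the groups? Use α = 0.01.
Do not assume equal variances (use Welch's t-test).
Welch's two-sample t-test:
H₀: μ₁ = μ₂
H₁: μ₁ ≠ μ₂
s₁²/n₁ = 14.17²/35 = 5.7368,  s₂²/n₂ = 13.68²/34 = 5.5042
SE = √(s₁²/n₁ + s₂²/n₂) = √(5.7368 + 5.5042) = 3.3528
df (Welch-Satterthwaite) = (s₁²/n₁ + s₂²/n₂)² / [(s₁²/n₁)²/(n₁-1) + (s₂²/n₂)²/(n₂-1)] ≈ 67.00
t = (x̄₁ - x̄₂) / SE = (72.05 - 76.39) / 3.3528 = -4.34 / 3.3528 = -1.294
p-value = 0.2000

Since p-value > α = 0.01, we fail to reject H₀.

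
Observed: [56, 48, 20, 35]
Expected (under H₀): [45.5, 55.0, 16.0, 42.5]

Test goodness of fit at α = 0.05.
Chi-square goodness of fit test:
H₀: observed counts match expected distribution
H₁: observed counts differ from expected distribution
df = k - 1 = 3
χ² = Σ(O - E)²/E
   = (56 - 45.5)²/45.5 + (48 - 55.0)²/55.0 + (20 - 16.0)²/16.0 + (35 - 42.5)²/42.5
   = 2.423 + 0.891 + 1.000 + 1.324
   = 5.64
p-value = 0.1306

Since p-value > α = 0.05, we fail to reject H₀.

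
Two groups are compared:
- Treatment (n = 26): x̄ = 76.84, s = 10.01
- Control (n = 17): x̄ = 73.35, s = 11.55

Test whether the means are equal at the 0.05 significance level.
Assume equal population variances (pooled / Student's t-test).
Student's two-sample t-test (equal variances):
H₀: μ₁ = μ₂
H₁: μ₁ ≠ μ₂
df = n₁ + n₂ - 2 = 41
Pooled variance s_p² = [(n₁-1)s₁² + (n₂-1)s₂²] / (n₁ + n₂ - 2) = [(25)(10.01²) + (16)(11.55²)] / 41 = 113.1571
SE = √(s_p²(1/n₁ + 1/n₂)) = √(113.1571 × (1/26 + 1/17)) = 3.3179
t = (x̄₁ - x̄₂) / SE = (76.84 - 73.35) / 3.3179 = 3.49 / 3.3179 = 1.052
p-value = 0.2990

Since p-value > α = 0.05, we fail to reject H₀.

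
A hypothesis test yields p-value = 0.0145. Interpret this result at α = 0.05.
Since p = 0.0145 < α = 0.05, reject H₀.
There is sufficient evidence to reject the null hypothesis; the result is statistically significant at the 0.05 level.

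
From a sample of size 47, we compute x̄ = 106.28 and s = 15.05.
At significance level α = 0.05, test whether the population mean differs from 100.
One-sample t-test:
H₀: μ = 100
H₁: μ ≠ 100
df = n - 1 = 46
t = (x̄ - μ₀) / (s/√n) = (106.28 - 100) / (15.05/√47) = 2.861
p-value = 0.0063

Since p-value < α = 0.05, we reject H₀.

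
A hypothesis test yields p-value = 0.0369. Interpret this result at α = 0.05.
Since p = 0.0369 < α = 0.05, reject H₀.
There is sufficient evidence to reject the null hypothesis; the result is statistically significant at the 0.05 level.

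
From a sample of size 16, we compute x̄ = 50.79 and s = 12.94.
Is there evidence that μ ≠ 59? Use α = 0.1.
One-sample t-test:
H₀: μ = 59
H₁: μ ≠ 59
df = n - 1 = 15
t = (x̄ - μ₀) / (s/√n) = (50.79 - 59) / (12.94/√16) = -2.538
p-value = 0.0227

Since p-value < α = 0.1, we reject H₀.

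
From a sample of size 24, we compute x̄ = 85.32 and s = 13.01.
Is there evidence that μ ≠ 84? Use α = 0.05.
One-sample t-test:
H₀: μ = 84
H₁: μ ≠ 84
df = n - 1 = 23
t = (x̄ - μ₀) / (s/√n) = (85.32 - 84) / (13.01/√24) = 0.497
p-value = 0.6239

Since p-value > α = 0.05, we fail to reject H₀.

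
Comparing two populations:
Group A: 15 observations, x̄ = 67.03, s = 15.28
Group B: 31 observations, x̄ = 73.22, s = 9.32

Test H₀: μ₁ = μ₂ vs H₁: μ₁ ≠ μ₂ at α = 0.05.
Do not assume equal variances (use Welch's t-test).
Welch's two-sample t-test:
H₀: μ₁ = μ₂
H₁: μ₁ ≠ μ₂
s₁²/n₁ = 15.28²/15 = 15.5652,  s₂²/n₂ = 9.32²/31 = 2.8020
SE = √(s₁²/n₁ + s₂²/n₂) = √(15.5652 + 2.8020) = 4.2857
df (Welch-Satterthwaite) = (s₁²/n₁ + s₂²/n₂)² / [(s₁²/n₁)²/(n₁-1) + (s₂²/n₂)²/(n₂-1)] ≈ 19.20
t = (x̄₁ - x̄₂) / SE = (67.03 - 73.22) / 4.2857 = -6.19 / 4.2857 = -1.444
p-value = 0.1648

Since p-value > α = 0.05, we fail to reject H₀.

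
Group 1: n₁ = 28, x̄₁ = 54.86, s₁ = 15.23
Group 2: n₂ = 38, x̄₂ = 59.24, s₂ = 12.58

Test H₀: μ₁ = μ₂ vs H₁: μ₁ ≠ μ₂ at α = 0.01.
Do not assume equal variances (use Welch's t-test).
Welch's two-sample t-test:
H₀: μ₁ = μ₂
H₁: μ₁ ≠ μ₂
s₁²/n₁ = 15.23²/28 = 8.2840,  s₂²/n₂ = 12.58²/38 = 4.1646
SE = √(s₁²/n₁ + s₂²/n₂) = √(8.2840 + 4.1646) = 3.5283
df (Welch-Satterthwaite) = (s₁²/n₁ + s₂²/n₂)² / [(s₁²/n₁)²/(n₁-1) + (s₂²/n₂)²/(n₂-1)] ≈ 51.48
t = (x̄₁ - x̄₂) / SE = (54.86 - 59.24) / 3.5283 = -4.38 / 3.5283 = -1.241
p-value = 0.2201

Since p-value > α = 0.01, we fail to reject H₀.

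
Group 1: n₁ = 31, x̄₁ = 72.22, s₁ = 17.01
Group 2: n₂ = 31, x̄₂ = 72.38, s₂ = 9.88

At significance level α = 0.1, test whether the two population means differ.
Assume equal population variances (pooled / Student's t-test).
Student's two-sample t-test (equal variances):
H₀: μ₁ = μ₂
H₁: μ₁ ≠ μ₂
df = n₁ + n₂ - 2 = 60
Pooled variance s_p² = [(n₁-1)s₁² + (n₂-1)s₂²] / (n₁ + n₂ - 2) = [(30)(17.01²) + (30)(9.88²)] / 60 = 193.4773
SE = √(s_p²(1/n₁ + 1/n₂)) = √(193.4773 × (1/31 + 1/31)) = 3.5330
t = (x̄₁ - x̄₂) / SE = (72.22 - 72.38) / 3.5330 = -0.16 / 3.5330 = -0.045
p-value = 0.9640

Since p-value > α = 0.1, we fail to reject H₀.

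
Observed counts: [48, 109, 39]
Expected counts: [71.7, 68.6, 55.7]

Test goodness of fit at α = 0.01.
Chi-square goodness of fit test:
H₀: observed counts match expected distribution
H₁: observed counts differ from expected distribution
df = k - 1 = 2
χ² = Σ(O - E)²/E
   = (48 - 71.7)²/71.7 + (109 - 68.6)²/68.6 + (39 - 55.7)²/55.7
   = 7.834 + 23.792 + 5.007
   = 36.63
p-value < 0.0001

Since p-value < α = 0.01, we reject H₀.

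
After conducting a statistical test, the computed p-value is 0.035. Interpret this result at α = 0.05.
Since p = 0.035 < α = 0.05, reject H₀.
There is sufficient evidence to reject the null hypothesis; the result is statistically significant at the 0.05 level.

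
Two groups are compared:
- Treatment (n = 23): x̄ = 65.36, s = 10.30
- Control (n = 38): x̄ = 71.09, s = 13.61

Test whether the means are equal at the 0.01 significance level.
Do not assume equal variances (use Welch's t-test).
Welch's two-sample t-test:
H₀: μ₁ = μ₂
H₁: μ₁ ≠ μ₂
s₁²/n₁ = 10.30²/23 = 4.6126,  s₂²/n₂ = 13.61²/38 = 4.8745
SE = √(s₁²/n₁ + s₂²/n₂) = √(4.6126 + 4.8745) = 3.0801
df (Welch-Satterthwaite) = (s₁²/n₁ + s₂²/n₂)² / [(s₁²/n₁)²/(n₁-1) + (s₂²/n₂)²/(n₂-1)] ≈ 55.93
t = (x̄₁ - x̄₂) / SE = (65.36 - 71.09) / 3.0801 = -5.73 / 3.0801 = -1.860
p-value = 0.0681

Since p-value > α = 0.01, we fail to reject H₀.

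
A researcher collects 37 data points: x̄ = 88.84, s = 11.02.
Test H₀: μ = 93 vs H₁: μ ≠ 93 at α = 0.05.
One-sample t-test:
H₀: μ = 93
H₁: μ ≠ 93
df = n - 1 = 36
t = (x̄ - μ₀) / (s/√n) = (88.84 - 93) / (11.02/√37) = -2.296
p-value = 0.0276

Since p-value < α = 0.05, we reject H₀.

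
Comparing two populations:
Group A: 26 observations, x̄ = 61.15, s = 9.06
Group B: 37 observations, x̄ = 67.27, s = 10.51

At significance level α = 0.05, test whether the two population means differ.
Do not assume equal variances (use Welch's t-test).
Welch's two-sample t-test:
H₀: μ₁ = μ₂
H₁: μ₁ ≠ μ₂
s₁²/n₁ = 9.06²/26 = 3.1571,  s₂²/n₂ = 10.51²/37 = 2.9854
SE = √(s₁²/n₁ + s₂²/n₂) = √(3.1571 + 2.9854) = 2.4784
df (Welch-Satterthwaite) = (s₁²/n₁ + s₂²/n₂)² / [(s₁²/n₁)²/(n₁-1) + (s₂²/n₂)²/(n₂-1)] ≈ 58.38
t = (x̄₁ - x̄₂) / SE = (61.15 - 67.27) / 2.4784 = -6.12 / 2.4784 = -2.469
p-value = 0.0165

Since p-value < α = 0.05, we reject H₀.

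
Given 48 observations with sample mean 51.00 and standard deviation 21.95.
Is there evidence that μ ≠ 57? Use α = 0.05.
One-sample t-test:
H₀: μ = 57
H₁: μ ≠ 57
df = n - 1 = 47
t = (x̄ - μ₀) / (s/√n) = (51.00 - 57) / (21.95/√48) = -1.894
p-value = 0.0644

Since p-value > α = 0.05, we fail to reject H₀.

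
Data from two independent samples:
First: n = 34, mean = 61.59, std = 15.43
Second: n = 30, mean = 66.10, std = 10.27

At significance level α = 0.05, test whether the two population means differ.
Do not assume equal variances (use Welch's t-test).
Welch's two-sample t-test:
H₀: μ₁ = μ₂
H₁: μ₁ ≠ μ₂
s₁²/n₁ = 15.43²/34 = 7.0025,  s₂²/n₂ = 10.27²/30 = 3.5158
SE = √(s₁²/n₁ + s₂²/n₂) = √(7.0025 + 3.5158) = 3.2432
df (Welch-Satterthwaite) = (s₁²/n₁ + s₂²/n₂)² / [(s₁²/n₁)²/(n₁-1) + (s₂²/n₂)²/(n₂-1)] ≈ 57.86
t = (x̄₁ - x̄₂) / SE = (61.59 - 66.10) / 3.2432 = -4.51 / 3.2432 = -1.391
p-value = 0.1697

Since p-value > α = 0.05, we fail to reject H₀.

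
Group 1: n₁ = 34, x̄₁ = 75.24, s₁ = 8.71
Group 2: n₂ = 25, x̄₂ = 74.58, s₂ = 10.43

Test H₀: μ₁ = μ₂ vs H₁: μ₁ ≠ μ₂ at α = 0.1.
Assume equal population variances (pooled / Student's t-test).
Student's two-sample t-test (equal variances):
H₀: μ₁ = μ₂
H₁: μ₁ ≠ μ₂
df = n₁ + n₂ - 2 = 57
Pooled variance s_p² = [(n₁-1)s₁² + (n₂-1)s₂²] / (n₁ + n₂ - 2) = [(33)(8.71²) + (24)(10.43²)] / 57 = 89.7255
SE = √(s_p²(1/n₁ + 1/n₂)) = √(89.7255 × (1/34 + 1/25)) = 2.4956
t = (x̄₁ - x̄₂) / SE = (75.24 - 74.58) / 2.4956 = 0.66 / 2.4956 = 0.264
p-value = 0.7924

Since p-value > α = 0.1, we fail to reject H₀.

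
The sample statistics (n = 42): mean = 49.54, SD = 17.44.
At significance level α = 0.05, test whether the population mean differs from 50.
One-sample t-test:
H₀: μ = 50
H₁: μ ≠ 50
df = n - 1 = 41
t = (x̄ - μ₀) / (s/√n) = (49.54 - 50) / (17.44/√42) = -0.171
p-value = 0.8651

Since p-value > α = 0.05, we fail to reject H₀.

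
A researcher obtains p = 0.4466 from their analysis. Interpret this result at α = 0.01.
Since p = 0.4466 > α = 0.01, fail to reject H₀.
There is insufficient evidence to reject the null hypothesis; the result is not statistically significant at the 0.01 level.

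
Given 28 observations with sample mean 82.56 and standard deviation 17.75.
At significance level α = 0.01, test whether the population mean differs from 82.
One-sample t-test:
H₀: μ = 82
H₁: μ ≠ 82
df = n - 1 = 27
t = (x̄ - μ₀) / (s/√n) = (82.56 - 82) / (17.75/√28) = 0.167
p-value = 0.8687

Since p-value > α = 0.01, we fail to reject H₀.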